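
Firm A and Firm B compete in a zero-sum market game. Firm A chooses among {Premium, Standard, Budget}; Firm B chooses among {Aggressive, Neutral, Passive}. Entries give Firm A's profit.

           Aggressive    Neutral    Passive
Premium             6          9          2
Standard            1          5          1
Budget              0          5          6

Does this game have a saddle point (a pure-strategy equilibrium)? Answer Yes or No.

Row minima: Premium → 2, Standard → 1, Budget → 0; maximin = 2.
Column maxima: Aggressive → 6, Neutral → 9, Passive → 6; minimax = 6.
2 ≠ 6, so no pure-strategy equilibrium exists.

No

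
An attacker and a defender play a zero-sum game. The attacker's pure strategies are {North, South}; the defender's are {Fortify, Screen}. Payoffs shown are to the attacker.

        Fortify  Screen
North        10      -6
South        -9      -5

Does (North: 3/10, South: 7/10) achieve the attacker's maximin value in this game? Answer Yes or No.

No

Against Fortify this mix gives (3/10)·10 + (7/10)·(-9) = -33/10.
Against Screen this mix gives (3/10)·(-6) + (7/10)·(-5) = -53/10.
The defender will play Screen, holding the attacker to -53/10. Shifting weight toward the row that does better against Screen would raise this floor (the equalizing mix achieves -26/5 against both Screen and Fortify), so the proposed strategy is not optimal.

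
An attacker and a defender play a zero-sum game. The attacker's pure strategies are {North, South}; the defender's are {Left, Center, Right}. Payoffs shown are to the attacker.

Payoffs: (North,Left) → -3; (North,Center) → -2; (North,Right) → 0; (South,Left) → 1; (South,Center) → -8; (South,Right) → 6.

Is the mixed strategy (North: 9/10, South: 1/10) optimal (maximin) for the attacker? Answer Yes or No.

Against Left this mix gives (9/10)·(-3) + (1/10)·1 = -13/5.
Against Center this mix gives (9/10)·(-2) + (1/10)·(-8) = -13/5.
Against Right this mix gives (9/10)·0 + (1/10)·6 = 3/5.
All of the defender's active replies (Left, Center) yield -13/5, and no column does worse for the attacker. The mix makes the defender indifferent and guarantees -13/5, so it is optimal.

Yes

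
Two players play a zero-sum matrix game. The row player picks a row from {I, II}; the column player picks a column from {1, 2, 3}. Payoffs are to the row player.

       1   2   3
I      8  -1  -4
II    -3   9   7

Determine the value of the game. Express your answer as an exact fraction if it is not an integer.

2

Row minima: I → -4, II → -3; maximin = -3.
Column maxima: 1 → 8, 2 → 9, 3 → 7; minimax = 7.
-3 ≠ 7, so there is no saddle point; optimal play is mixed.
2 is strictly dominated by 3 (it gives the row player strictly more in every row), so the column player never plays it.
On the remaining 2×2 (I, II vs 1, 3):
Let the row player play I with probability p. Expected payoff against 1: 8p + (-3)(1−p) = 11p − 3; against 3: (-4)p + 7(1−p) = −11p + 7.
Setting these equal: 11p − 3 = −11p + 7 ⇒ 22p = 10 ⇒ p = 5/11, and the value is (11)·(5/11) − 3 = 2.
For the column player: with q = P(1), equating I's and II's payoffs gives 12q − 4 = −10q + 7 ⇒ q = 1/2.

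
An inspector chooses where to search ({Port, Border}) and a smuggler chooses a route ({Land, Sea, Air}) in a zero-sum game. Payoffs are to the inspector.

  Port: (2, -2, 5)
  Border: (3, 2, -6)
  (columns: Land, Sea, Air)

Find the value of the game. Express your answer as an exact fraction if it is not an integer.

-2/15

Row minima: Port → -2, Border → -6; maximin = -2.
Column maxima: Land → 3, Sea → 2, Air → 5; minimax = 2.
-2 ≠ 2, so there is no saddle point; optimal play is mixed.
Land is strictly dominated by Sea (it gives the inspector strictly more in every row), so the smuggler never plays it.
On the remaining 2×2 (Port, Border vs Sea, Air):
Let the inspector play Port with probability p. Expected payoff against Sea: (-2)p + 2(1−p) = −4p + 2; against Air: 5p + (-6)(1−p) = 11p − 6.
Setting these equal: −4p + 2 = 11p − 6 ⇒ −15p = -8 ⇒ p = 8/15, and the value is (-4)·(8/15) + 2 = -2/15.
For the smuggler: with q = P(Sea), equating Port's and Border's payoffs gives −7q + 5 = 8q − 6 ⇒ q = 11/15.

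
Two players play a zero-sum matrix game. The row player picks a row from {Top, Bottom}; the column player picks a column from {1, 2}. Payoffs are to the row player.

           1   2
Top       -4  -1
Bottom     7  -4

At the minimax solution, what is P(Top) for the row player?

Row minima: Top → -4, Bottom → -4; maximin = -4.
Column maxima: 1 → 7, 2 → -1; minimax = -1.
-4 ≠ -1, so there is no saddle point; optimal play is mixed.
Let the row player play Top with probability p. Expected payoff against 1: (-4)p + 7(1−p) = −11p + 7; against 2: (-1)p + (-4)(1−p) = 3p − 4.
Setting these equal: −11p + 7 = 3p − 4 ⇒ −14p = -11 ⇒ p = 11/14, and the value is (-11)·(11/14) + 7 = -23/14.
For the column player: with q = P(1), equating Top's and Bottom's payoffs gives −3q − 1 = 11q − 4 ⇒ q = 3/14.

11/14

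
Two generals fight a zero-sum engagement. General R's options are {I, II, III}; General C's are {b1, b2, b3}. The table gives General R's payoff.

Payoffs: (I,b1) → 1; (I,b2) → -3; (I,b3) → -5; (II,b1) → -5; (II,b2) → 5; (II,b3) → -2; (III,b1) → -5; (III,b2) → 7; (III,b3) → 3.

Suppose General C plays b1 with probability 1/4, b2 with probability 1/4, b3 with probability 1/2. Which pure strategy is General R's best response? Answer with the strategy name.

Expected payoff of I: (1/4)·1 + (1/4)·(-3) + (1/2)·(-5) = -3.
Expected payoff of II: (1/4)·(-5) + (1/4)·5 + (1/2)·(-2) = -1.
Expected payoff of III: (1/4)·(-5) + (1/4)·7 + (1/2)·3 = 2.
The largest is 2, so General R's best response is III.

III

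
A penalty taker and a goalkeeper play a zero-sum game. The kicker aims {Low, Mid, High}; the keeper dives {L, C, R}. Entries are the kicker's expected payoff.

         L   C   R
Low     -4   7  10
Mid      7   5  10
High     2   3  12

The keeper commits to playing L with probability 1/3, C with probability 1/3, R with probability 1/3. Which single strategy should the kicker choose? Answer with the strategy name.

Mid

Expected payoff of Low: (1/3)·(-4) + (1/3)·7 + (1/3)·10 = 13/3.
Expected payoff of Mid: (1/3)·7 + (1/3)·5 + (1/3)·10 = 22/3.
Expected payoff of High: (1/3)·2 + (1/3)·3 + (1/3)·12 = 17/3.
The largest is 22/3, so the kicker's best response is Mid.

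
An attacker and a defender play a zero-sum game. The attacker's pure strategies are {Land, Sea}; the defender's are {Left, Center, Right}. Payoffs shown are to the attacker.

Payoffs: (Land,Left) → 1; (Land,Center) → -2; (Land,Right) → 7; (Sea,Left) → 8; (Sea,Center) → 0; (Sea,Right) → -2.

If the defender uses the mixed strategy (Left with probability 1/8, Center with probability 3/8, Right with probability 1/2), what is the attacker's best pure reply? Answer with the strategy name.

Expected payoff of Land: (1/8)·1 + (3/8)·(-2) + (1/2)·7 = 23/8.
Expected payoff of Sea: (1/8)·8 + (3/8)·0 + (1/2)·(-2) = 0.
The largest is 23/8, so the attacker's best response is Land.

Land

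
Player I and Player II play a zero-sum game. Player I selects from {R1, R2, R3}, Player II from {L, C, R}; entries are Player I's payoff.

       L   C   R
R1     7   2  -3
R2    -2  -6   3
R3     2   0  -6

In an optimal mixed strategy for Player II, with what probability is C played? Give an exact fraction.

3/7

Row minima: R1 → -3, R2 → -6, R3 → -6; maximin = -3.
Column maxima: L → 7, C → 2, R → 3; minimax = 2.
-3 ≠ 2, so there is no saddle point; optimal play is mixed.
R3 is strictly dominated by R1, so Player I never plays it.
L is strictly dominated by C (it gives Player I strictly more in every row), so Player II never plays it.
On the remaining 2×2 (R1, R2 vs C, R):
Let Player I play R1 with probability p. Expected payoff against C: 2p + (-6)(1−p) = 8p − 6; against R: (-3)p + 3(1−p) = −6p + 3.
Setting these equal: 8p − 6 = −6p + 3 ⇒ 14p = 9 ⇒ p = 9/14, and the value is (8)·(9/14) − 6 = -6/7.
For Player II: with q = P(C), equating R1's and R2's payoffs gives 5q − 3 = −9q + 3 ⇒ q = 3/7.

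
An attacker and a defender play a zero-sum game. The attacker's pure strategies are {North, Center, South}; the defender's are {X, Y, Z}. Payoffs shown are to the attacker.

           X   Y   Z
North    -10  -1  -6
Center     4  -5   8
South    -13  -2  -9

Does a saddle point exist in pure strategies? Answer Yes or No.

Row minima: North → -10, Center → -5, South → -13; maximin = -5.
Column maxima: X → 4, Y → -1, Z → 8; minimax = -1.
-5 ≠ -1, so no pure-strategy equilibrium exists.

No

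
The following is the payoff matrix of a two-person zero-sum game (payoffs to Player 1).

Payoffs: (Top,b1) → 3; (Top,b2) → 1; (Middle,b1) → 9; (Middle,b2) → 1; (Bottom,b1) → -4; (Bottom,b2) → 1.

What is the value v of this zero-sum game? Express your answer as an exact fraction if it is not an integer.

Row minima: Top → 1, Middle → 1, Bottom → -4; maximin = 1.
Column maxima: b1 → 9, b2 → 1; minimax = 1.
Since maximin = minimax = 1, there is a saddle point and the value is 1.

1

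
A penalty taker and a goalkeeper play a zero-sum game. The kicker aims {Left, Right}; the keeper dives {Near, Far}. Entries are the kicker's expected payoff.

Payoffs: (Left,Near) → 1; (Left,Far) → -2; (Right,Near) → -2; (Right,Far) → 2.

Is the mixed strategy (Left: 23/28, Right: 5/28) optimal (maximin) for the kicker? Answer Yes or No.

No

Against Near this mix gives (23/28)·1 + (5/28)·(-2) = 13/28.
Against Far this mix gives (23/28)·(-2) + (5/28)·2 = -9/7.
The keeper will play Far, holding the kicker to -9/7. Shifting weight toward the row that does better against Far would raise this floor (the equalizing mix achieves -2/7 against both Far and Near), so the proposed strategy is not optimal.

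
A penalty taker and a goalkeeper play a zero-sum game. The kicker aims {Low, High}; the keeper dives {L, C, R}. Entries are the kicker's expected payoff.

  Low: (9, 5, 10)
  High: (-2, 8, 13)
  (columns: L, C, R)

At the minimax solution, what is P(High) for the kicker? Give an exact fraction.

Row minima: Low → 5, High → -2; maximin = 5.
Column maxima: L → 9, C → 8, R → 13; minimax = 8.
5 ≠ 8, so there is no saddle point; optimal play is mixed.
R is strictly dominated by L (it gives the kicker strictly more in every row), so the keeper never plays it.
On the remaining 2×2 (Low, High vs L, C):
Let the kicker play Low with probability p. Expected payoff against L: 9p + (-2)(1−p) = 11p − 2; against C: 5p + 8(1−p) = −3p + 8.
Setting these equal: 11p − 2 = −3p + 8 ⇒ 14p = 10 ⇒ p = 5/7, and the value is (11)·(5/7) − 2 = 41/7.
For the keeper: with q = P(L), equating Low's and High's payoffs gives 4q + 5 = −10q + 8 ⇒ q = 3/14.

2/7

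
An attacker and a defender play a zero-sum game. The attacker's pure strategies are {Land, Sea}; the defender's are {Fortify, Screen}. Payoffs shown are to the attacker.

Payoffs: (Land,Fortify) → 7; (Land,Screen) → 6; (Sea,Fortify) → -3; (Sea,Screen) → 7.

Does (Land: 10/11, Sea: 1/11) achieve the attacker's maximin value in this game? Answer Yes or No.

Yes

Against Fortify this mix gives (10/11)·7 + (1/11)·(-3) = 67/11.
Against Screen this mix gives (10/11)·6 + (1/11)·7 = 67/11.
All of the defender's active replies (Fortify, Screen) yield 67/11, and no column does worse for the attacker. The mix makes the defender indifferent and guarantees 67/11, so it is optimal.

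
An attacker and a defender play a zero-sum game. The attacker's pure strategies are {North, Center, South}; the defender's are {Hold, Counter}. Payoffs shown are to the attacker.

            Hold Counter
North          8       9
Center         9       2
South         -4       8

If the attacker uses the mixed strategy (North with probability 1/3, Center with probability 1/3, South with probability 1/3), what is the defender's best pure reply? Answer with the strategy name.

If the defender plays Hold, the attacker's expected payoff is (1/3)·8 + (1/3)·9 + (1/3)·(-4) = 13/3.
If the defender plays Counter, the attacker's expected payoff is (1/3)·9 + (1/3)·2 + (1/3)·8 = 19/3.
The defender minimizes the attacker's payoff; the smallest is 13/3, so the best response is Hold.

Hold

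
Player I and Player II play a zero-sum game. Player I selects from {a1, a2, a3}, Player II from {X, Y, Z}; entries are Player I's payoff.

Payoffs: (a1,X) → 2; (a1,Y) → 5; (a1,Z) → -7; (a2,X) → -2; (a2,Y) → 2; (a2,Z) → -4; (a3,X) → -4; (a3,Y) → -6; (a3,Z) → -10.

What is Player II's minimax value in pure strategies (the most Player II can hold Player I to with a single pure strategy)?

-4

Column maxima: X → 2, Y → 5, Z → -4.
The smallest of these is -4.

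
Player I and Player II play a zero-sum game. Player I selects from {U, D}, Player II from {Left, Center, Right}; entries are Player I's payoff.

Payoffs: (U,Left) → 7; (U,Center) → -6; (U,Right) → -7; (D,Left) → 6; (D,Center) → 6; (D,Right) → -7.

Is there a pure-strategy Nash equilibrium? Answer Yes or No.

Yes

Row minima: U → -7, D → -7; maximin = -7.
Column maxima: Left → 7, Center → 6, Right → -7; minimax = -7.
maximin = minimax = -7, so a saddle point exists.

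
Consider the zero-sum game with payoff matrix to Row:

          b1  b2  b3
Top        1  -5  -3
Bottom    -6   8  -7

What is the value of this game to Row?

Row minima: Top → -5, Bottom → -7; maximin = -5.
Column maxima: b1 → 1, b2 → 8, b3 → -3; minimax = -3.
-5 ≠ -3, so there is no saddle point; optimal play is mixed.
b1 is strictly dominated by b3 (it gives Row strictly more in every row), so Column never plays it.
On the remaining 2×2 (Top, Bottom vs b2, b3):
Let Row play Top with probability p. Expected payoff against b2: (-5)p + 8(1−p) = −13p + 8; against b3: (-3)p + (-7)(1−p) = 4p − 7.
Setting these equal: −13p + 8 = 4p − 7 ⇒ −17p = -15 ⇒ p = 15/17, and the value is (-13)·(15/17) + 8 = -59/17.
For Column: with q = P(b2), equating Top's and Bottom's payoffs gives −2q − 3 = 15q − 7 ⇒ q = 4/17.

-59/17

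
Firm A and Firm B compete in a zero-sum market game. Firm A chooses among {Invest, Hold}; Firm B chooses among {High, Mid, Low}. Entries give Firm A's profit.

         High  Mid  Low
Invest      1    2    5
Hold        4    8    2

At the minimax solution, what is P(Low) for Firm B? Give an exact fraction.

Row minima: Invest → 1, Hold → 2; maximin = 2.
Column maxima: High → 4, Mid → 8, Low → 5; minimax = 4.
2 ≠ 4, so there is no saddle point; optimal play is mixed.
Mid is strictly dominated by High (it gives Firm A strictly more in every row), so Firm B never plays it.
On the remaining 2×2 (Invest, Hold vs High, Low):
Let Firm A play Invest with probability p. Expected payoff against High: 1p + 4(1−p) = −3p + 4; against Low: 5p + 2(1−p) = 3p + 2.
Setting these equal: −3p + 4 = 3p + 2 ⇒ −6p = -2 ⇒ p = 1/3, and the value is (-3)·(1/3) + 4 = 3.
For Firm B: with q = P(High), equating Invest's and Hold's payoffs gives −4q + 5 = 2q + 2 ⇒ q = 1/2.

1/2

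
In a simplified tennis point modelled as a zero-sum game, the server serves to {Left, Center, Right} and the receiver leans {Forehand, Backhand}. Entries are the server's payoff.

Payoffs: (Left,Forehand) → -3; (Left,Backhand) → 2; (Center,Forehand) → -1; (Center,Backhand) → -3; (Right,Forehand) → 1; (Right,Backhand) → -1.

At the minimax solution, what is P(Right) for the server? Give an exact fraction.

5/7

Row minima: Left → -3, Center → -3, Right → -1; maximin = -1.
Column maxima: Forehand → 1, Backhand → 2; minimax = 1.
-1 ≠ 1, so there is no saddle point; optimal play is mixed.
Center is strictly dominated by Right, so the server never plays it.
On the remaining 2×2 (Left, Right vs Forehand, Backhand):
Let the server play Left with probability p. Expected payoff against Forehand: (-3)p + 1(1−p) = −4p + 1; against Backhand: 2p + (-1)(1−p) = 3p − 1.
Setting these equal: −4p + 1 = 3p − 1 ⇒ −7p = -2 ⇒ p = 2/7, and the value is (-4)·(2/7) + 1 = -1/7.
For the receiver: with q = P(Forehand), equating Left's and Right's payoffs gives −5q + 2 = 2q − 1 ⇒ q = 3/7.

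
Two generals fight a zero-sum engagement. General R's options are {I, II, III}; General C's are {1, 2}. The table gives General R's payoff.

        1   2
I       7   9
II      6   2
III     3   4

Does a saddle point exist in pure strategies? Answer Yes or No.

Yes

Row minima: I → 7, II → 2, III → 3; maximin = 7.
Column maxima: 1 → 7, 2 → 9; minimax = 7.
maximin = minimax = 7, so a saddle point exists.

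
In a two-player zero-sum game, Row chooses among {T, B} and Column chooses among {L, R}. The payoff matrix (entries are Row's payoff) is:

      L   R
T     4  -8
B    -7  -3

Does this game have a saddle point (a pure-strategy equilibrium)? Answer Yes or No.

No

Row minima: T → -8, B → -7; maximin = -7.
Column maxima: L → 4, R → -3; minimax = -3.
-7 ≠ -3, so no pure-strategy equilibrium exists.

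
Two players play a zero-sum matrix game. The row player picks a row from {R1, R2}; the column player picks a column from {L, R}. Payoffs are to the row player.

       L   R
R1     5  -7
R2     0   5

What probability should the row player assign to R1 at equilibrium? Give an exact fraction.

5/17

Row minima: R1 → -7, R2 → 0; maximin = 0.
Column maxima: L → 5, R → 5; minimax = 5.
0 ≠ 5, so there is no saddle point; optimal play is mixed.
Let the row player play R1 with probability p. Expected payoff against L: 5p + 0(1−p) = 5p; against R: (-7)p + 5(1−p) = −12p + 5.
Setting these equal: 5p = −12p + 5 ⇒ 17p = 5 ⇒ p = 5/17, and the value is (5)·(5/17) = 25/17.
For the column player: with q = P(L), equating R1's and R2's payoffs gives 12q − 7 = −5q + 5 ⇒ q = 12/17.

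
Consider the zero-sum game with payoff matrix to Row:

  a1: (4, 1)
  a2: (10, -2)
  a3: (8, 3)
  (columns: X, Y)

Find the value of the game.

Row minima: a1 → 1, a2 → -2, a3 → 3; maximin = 3.
Column maxima: X → 10, Y → 3; minimax = 3.
Since maximin = minimax = 3, there is a saddle point and the value is 3.

3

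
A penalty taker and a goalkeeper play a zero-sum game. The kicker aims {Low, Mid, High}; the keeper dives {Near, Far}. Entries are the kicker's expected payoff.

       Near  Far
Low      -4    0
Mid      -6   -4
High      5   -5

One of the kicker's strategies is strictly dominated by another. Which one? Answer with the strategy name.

Mid

Low gives a strictly higher payoff than Mid against every column: -4 > -6, 0 > -4.
So Mid is strictly dominated and the kicker never plays it.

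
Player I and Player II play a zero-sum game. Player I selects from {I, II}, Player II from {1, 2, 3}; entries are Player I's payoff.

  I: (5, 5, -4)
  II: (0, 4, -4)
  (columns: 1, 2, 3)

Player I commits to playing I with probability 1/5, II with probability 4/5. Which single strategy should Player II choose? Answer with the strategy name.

If Player II plays 1, Player I's expected payoff is (1/5)·5 + (4/5)·0 = 1.
If Player II plays 2, Player I's expected payoff is (1/5)·5 + (4/5)·4 = 21/5.
If Player II plays 3, Player I's expected payoff is (1/5)·(-4) + (4/5)·(-4) = -4.
Player II minimizes Player I's payoff; the smallest is -4, so the best response is 3.

3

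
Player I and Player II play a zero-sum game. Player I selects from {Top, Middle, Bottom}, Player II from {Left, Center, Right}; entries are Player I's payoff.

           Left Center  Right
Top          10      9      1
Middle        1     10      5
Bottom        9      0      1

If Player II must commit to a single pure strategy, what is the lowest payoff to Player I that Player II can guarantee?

5

Column maxima: Left → 10, Center → 10, Right → 5.
The smallest of these is 5.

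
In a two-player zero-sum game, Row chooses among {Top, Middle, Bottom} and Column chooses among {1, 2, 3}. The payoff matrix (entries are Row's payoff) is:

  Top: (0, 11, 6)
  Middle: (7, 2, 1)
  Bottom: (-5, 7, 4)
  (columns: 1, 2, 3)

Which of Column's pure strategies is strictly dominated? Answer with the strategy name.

3 holds Row's payoff strictly below 2 in every row: 6 < 11, 1 < 2, 4 < 7.
So 2 is strictly dominated for Column.

2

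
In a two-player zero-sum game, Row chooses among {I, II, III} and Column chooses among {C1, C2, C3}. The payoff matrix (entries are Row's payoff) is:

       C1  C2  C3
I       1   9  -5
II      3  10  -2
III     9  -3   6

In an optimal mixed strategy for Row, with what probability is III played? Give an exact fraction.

4/7

Row minima: I → -5, II → -2, III → -3; maximin = -2.
Column maxima: C1 → 9, C2 → 10, C3 → 6; minimax = 6.
-2 ≠ 6, so there is no saddle point; optimal play is mixed.
I is strictly dominated by II, so Row never plays it.
C1 is strictly dominated by C3 (it gives Row strictly more in every row), so Column never plays it.
On the remaining 2×2 (II, III vs C2, C3):
Let Row play II with probability p. Expected payoff against C2: 10p + (-3)(1−p) = 13p − 3; against C3: (-2)p + 6(1−p) = −8p + 6.
Setting these equal: 13p − 3 = −8p + 6 ⇒ 21p = 9 ⇒ p = 3/7, and the value is (13)·(3/7) − 3 = 18/7.
For Column: with q = P(C2), equating II's and III's payoffs gives 12q − 2 = −9q + 6 ⇒ q = 8/21.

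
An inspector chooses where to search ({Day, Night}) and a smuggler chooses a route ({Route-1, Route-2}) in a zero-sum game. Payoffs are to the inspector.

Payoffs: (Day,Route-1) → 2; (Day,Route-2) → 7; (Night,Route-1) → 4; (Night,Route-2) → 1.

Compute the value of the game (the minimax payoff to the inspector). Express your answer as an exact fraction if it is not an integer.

13/4

Row minima: Day → 2, Night → 1; maximin = 2.
Column maxima: Route-1 → 4, Route-2 → 7; minimax = 4.
2 ≠ 4, so there is no saddle point; optimal play is mixed.
Let the inspector play Day with probability p. Expected payoff against Route-1: 2p + 4(1−p) = −2p + 4; against Route-2: 7p + 1(1−p) = 6p + 1.
Setting these equal: −2p + 4 = 6p + 1 ⇒ −8p = -3 ⇒ p = 3/8, and the value is (-2)·(3/8) + 4 = 13/4.
For the smuggler: with q = P(Route-1), equating Day's and Night's payoffs gives −5q + 7 = 3q + 1 ⇒ q = 3/4.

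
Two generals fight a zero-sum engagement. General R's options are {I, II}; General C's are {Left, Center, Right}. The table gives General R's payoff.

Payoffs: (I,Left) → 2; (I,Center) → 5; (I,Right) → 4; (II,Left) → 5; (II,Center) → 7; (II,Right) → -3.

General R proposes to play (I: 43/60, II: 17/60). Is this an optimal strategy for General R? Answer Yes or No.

No

Against Left this mix gives (43/60)·2 + (17/60)·5 = 57/20.
Against Center this mix gives (43/60)·5 + (17/60)·7 = 167/30.
Against Right this mix gives (43/60)·4 + (17/60)·(-3) = 121/60.
General C will play Right, holding General R to 121/60. Shifting weight toward the row that does better against Right would raise this floor (the equalizing mix achieves 13/5 against both Right and Left), so the proposed strategy is not optimal.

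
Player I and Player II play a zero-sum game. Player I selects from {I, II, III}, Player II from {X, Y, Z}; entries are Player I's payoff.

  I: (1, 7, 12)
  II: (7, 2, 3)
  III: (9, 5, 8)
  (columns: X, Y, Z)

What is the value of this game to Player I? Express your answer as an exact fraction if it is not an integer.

29/5

Row minima: I → 1, II → 2, III → 5; maximin = 5.
Column maxima: X → 9, Y → 7, Z → 12; minimax = 7.
5 ≠ 7, so there is no saddle point; optimal play is mixed.
II is strictly dominated by III, so Player I never plays it.
Z is strictly dominated by Y (it gives Player I strictly more in every row), so Player II never plays it.
On the remaining 2×2 (I, III vs X, Y):
Let Player I play I with probability p. Expected payoff against X: 1p + 9(1−p) = −8p + 9; against Y: 7p + 5(1−p) = 2p + 5.
Setting these equal: −8p + 9 = 2p + 5 ⇒ −10p = -4 ⇒ p = 2/5, and the value is (-8)·(2/5) + 9 = 29/5.
For Player II: with q = P(X), equating I's and III's payoffs gives −6q + 7 = 4q + 5 ⇒ q = 1/5.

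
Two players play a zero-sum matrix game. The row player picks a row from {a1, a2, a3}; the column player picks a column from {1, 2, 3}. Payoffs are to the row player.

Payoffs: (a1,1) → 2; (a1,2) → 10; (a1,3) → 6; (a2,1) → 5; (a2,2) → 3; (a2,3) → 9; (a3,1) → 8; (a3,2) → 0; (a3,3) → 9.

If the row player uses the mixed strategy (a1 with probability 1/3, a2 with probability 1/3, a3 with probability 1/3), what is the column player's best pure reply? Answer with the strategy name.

2

If the column player plays 1, the row player's expected payoff is (1/3)·2 + (1/3)·5 + (1/3)·8 = 5.
If the column player plays 2, the row player's expected payoff is (1/3)·10 + (1/3)·3 + (1/3)·0 = 13/3.
If the column player plays 3, the row player's expected payoff is (1/3)·6 + (1/3)·9 + (1/3)·9 = 8.
The column player minimizes the row player's payoff; the smallest is 13/3, so the best response is 2.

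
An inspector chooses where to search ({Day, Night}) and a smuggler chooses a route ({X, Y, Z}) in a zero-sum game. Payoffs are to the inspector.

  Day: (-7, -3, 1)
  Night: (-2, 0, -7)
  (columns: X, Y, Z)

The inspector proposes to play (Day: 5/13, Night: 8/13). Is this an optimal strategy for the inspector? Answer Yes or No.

Against X this mix gives (5/13)·(-7) + (8/13)·(-2) = -51/13.
Against Y this mix gives (5/13)·(-3) + (8/13)·0 = -15/13.
Against Z this mix gives (5/13)·1 + (8/13)·(-7) = -51/13.
All of the smuggler's active replies (X, Z) yield -51/13, and no column does worse for the inspector. The mix makes the smuggler indifferent and guarantees -51/13, so it is optimal.

Yes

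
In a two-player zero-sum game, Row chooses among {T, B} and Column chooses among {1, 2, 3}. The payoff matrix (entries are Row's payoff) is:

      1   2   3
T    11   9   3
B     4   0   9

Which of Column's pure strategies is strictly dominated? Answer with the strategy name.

2 holds Row's payoff strictly below 1 in every row: 9 < 11, 0 < 4.
So 1 is strictly dominated for Column.

1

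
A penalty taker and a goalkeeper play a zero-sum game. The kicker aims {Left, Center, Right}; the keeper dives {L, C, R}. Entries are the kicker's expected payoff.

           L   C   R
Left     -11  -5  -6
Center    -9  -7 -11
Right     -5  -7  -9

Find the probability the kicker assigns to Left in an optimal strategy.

4/9

Row minima: Left → -11, Center → -11, Right → -9; maximin = -9.
Column maxima: L → -5, C → -5, R → -6; minimax = -6.
-9 ≠ -6, so there is no saddle point; optimal play is mixed.
C is strictly dominated by R (it gives the kicker strictly more in every row), so the keeper never plays it.
With C eliminated, Center is strictly dominated by Right (Right gives the kicker strictly more in every remaining column), so the kicker never plays it.
On the remaining 2×2 (Left, Right vs L, R):
Let the kicker play Left with probability p. Expected payoff against L: (-11)p + (-5)(1−p) = −6p − 5; against R: (-6)p + (-9)(1−p) = 3p − 9.
Setting these equal: −6p − 5 = 3p − 9 ⇒ −9p = -4 ⇒ p = 4/9, and the value is (-6)·(4/9) − 5 = -23/3.
For the keeper: with q = P(L), equating Left's and Right's payoffs gives −5q − 6 = 4q − 9 ⇒ q = 1/3.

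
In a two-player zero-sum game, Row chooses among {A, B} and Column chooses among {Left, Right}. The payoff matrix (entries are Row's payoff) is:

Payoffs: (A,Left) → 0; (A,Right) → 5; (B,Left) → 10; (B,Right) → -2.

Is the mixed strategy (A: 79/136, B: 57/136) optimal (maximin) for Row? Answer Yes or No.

No

Against Left this mix gives (79/136)·0 + (57/136)·10 = 285/68.
Against Right this mix gives (79/136)·5 + (57/136)·(-2) = 281/136.
Column will play Right, holding Row to 281/136. Shifting weight toward the row that does better against Right would raise this floor (the equalizing mix achieves 50/17 against both Right and Left), so the proposed strategy is not optimal.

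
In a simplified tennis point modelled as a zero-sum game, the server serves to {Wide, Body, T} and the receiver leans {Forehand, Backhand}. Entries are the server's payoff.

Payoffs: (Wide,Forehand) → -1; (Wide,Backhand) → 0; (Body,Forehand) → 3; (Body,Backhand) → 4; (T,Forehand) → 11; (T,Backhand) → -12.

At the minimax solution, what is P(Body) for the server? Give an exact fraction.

Row minima: Wide → -1, Body → 3, T → -12; maximin = 3.
Column maxima: Forehand → 11, Backhand → 4; minimax = 4.
3 ≠ 4, so there is no saddle point; optimal play is mixed.
Wide is strictly dominated by Body, so the server never plays it.
On the remaining 2×2 (Body, T vs Forehand, Backhand):
Let the server play Body with probability p. Expected payoff against Forehand: 3p + 11(1−p) = −8p + 11; against Backhand: 4p + (-12)(1−p) = 16p − 12.
Setting these equal: −8p + 11 = 16p − 12 ⇒ −24p = -23 ⇒ p = 23/24, and the value is (-8)·(23/24) + 11 = 10/3.
For the receiver: with q = P(Forehand), equating Body's and T's payoffs gives −q + 4 = 23q − 12 ⇒ q = 2/3.

23/24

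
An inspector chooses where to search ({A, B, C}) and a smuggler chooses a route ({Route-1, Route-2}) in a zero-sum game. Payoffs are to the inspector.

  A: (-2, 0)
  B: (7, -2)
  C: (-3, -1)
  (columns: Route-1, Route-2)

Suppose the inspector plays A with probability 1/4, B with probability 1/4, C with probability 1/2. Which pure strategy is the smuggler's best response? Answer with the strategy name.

If the smuggler plays Route-1, the inspector's expected payoff is (1/4)·(-2) + (1/4)·7 + (1/2)·(-3) = -1/4.
If the smuggler plays Route-2, the inspector's expected payoff is (1/4)·0 + (1/4)·(-2) + (1/2)·(-1) = -1.
The smuggler minimizes the inspector's payoff; the smallest is -1, so the best response is Route-2.

Route-2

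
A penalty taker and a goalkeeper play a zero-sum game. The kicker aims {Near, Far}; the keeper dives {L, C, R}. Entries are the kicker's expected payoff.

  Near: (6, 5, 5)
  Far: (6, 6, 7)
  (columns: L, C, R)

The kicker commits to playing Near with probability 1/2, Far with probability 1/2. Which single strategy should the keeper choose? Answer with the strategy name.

If the keeper plays L, the kicker's expected payoff is (1/2)·6 + (1/2)·6 = 6.
If the keeper plays C, the kicker's expected payoff is (1/2)·5 + (1/2)·6 = 11/2.
If the keeper plays R, the kicker's expected payoff is (1/2)·5 + (1/2)·7 = 6.
The keeper minimizes the kicker's payoff; the smallest is 11/2, so the best response is C.

C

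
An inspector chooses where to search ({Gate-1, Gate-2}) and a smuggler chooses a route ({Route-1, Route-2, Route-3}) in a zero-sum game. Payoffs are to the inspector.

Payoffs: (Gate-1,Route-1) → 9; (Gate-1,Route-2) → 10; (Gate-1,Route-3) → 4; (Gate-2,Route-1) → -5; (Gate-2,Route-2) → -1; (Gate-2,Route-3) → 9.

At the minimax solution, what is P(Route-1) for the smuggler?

5/19

Row minima: Gate-1 → 4, Gate-2 → -5; maximin = 4.
Column maxima: Route-1 → 9, Route-2 → 10, Route-3 → 9; minimax = 9.
4 ≠ 9, so there is no saddle point; optimal play is mixed.
Route-2 is strictly dominated by Route-1 (it gives the inspector strictly more in every row), so the smuggler never plays it.
On the remaining 2×2 (Gate-1, Gate-2 vs Route-1, Route-3):
Let the inspector play Gate-1 with probability p. Expected payoff against Route-1: 9p + (-5)(1−p) = 14p − 5; against Route-3: 4p + 9(1−p) = −5p + 9.
Setting these equal: 14p − 5 = −5p + 9 ⇒ 19p = 14 ⇒ p = 14/19, and the value is (14)·(14/19) − 5 = 101/19.
For the smuggler: with q = P(Route-1), equating Gate-1's and Gate-2's payoffs gives 5q + 4 = −14q + 9 ⇒ q = 5/19.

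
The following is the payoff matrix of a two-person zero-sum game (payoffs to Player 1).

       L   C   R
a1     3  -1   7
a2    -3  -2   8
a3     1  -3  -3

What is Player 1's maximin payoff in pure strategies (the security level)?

Row minima: a1 → -1, a2 → -3, a3 → -3.
The best of these is -1.

-1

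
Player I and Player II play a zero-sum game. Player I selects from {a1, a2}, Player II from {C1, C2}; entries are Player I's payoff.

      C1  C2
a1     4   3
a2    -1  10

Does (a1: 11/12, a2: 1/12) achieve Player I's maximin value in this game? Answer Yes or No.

Yes

Against C1 this mix gives (11/12)·4 + (1/12)·(-1) = 43/12.
Against C2 this mix gives (11/12)·3 + (1/12)·10 = 43/12.
All of Player II's active replies (C1, C2) yield 43/12, and no column does worse for Player I. The mix makes Player II indifferent and guarantees 43/12, so it is optimal.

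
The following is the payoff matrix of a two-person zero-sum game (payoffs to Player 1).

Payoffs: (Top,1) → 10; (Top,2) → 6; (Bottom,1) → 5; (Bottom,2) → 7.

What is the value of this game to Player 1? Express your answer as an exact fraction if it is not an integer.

Row minima: Top → 6, Bottom → 5; maximin = 6.
Column maxima: 1 → 10, 2 → 7; minimax = 7.
6 ≠ 7, so there is no saddle point; optimal play is mixed.
Let Player 1 play Top with probability p. Expected payoff against 1: 10p + 5(1−p) = 5p + 5; against 2: 6p + 7(1−p) = −p + 7.
Setting these equal: 5p + 5 = −p + 7 ⇒ 6p = 2 ⇒ p = 1/3, and the value is (5)·(1/3) + 5 = 20/3.
For Player 2: with q = P(1), equating Top's and Bottom's payoffs gives 4q + 6 = −2q + 7 ⇒ q = 1/6.

20/3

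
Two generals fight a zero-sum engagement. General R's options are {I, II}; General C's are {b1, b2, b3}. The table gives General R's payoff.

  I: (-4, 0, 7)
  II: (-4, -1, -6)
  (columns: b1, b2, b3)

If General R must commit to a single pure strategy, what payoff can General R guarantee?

Row minima: I → -4, II → -6.
The best of these is -4.

-4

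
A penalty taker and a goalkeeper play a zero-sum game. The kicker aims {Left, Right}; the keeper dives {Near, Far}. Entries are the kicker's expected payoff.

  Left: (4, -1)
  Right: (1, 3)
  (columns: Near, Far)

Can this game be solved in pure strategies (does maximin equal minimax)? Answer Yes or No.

Row minima: Left → -1, Right → 1; maximin = 1.
Column maxima: Near → 4, Far → 3; minimax = 3.
1 ≠ 3, so no pure-strategy equilibrium exists.

No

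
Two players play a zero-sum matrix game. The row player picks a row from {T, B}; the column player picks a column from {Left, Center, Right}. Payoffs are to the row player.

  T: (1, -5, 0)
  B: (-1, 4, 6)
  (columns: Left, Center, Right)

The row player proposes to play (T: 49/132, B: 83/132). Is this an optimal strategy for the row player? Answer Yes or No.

No

Against Left this mix gives (49/132)·1 + (83/132)·(-1) = -17/66.
Against Center this mix gives (49/132)·(-5) + (83/132)·4 = 29/44.
Against Right this mix gives (49/132)·0 + (83/132)·6 = 83/22.
The column player will play Left, holding the row player to -17/66. Shifting weight toward the row that does better against Left would raise this floor (the equalizing mix achieves -1/11 against both Left and Center), so the proposed strategy is not optimal.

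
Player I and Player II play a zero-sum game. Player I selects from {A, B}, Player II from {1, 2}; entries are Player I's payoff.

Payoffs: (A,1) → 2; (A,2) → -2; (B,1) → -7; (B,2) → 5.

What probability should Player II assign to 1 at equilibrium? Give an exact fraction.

Row minima: A → -2, B → -7; maximin = -2.
Column maxima: 1 → 2, 2 → 5; minimax = 2.
-2 ≠ 2, so there is no saddle point; optimal play is mixed.
Let Player I play A with probability p. Expected payoff against 1: 2p + (-7)(1−p) = 9p − 7; against 2: (-2)p + 5(1−p) = −7p + 5.
Setting these equal: 9p − 7 = −7p + 5 ⇒ 16p = 12 ⇒ p = 3/4, and the value is (9)·(3/4) − 7 = -1/4.
For Player II: with q = P(1), equating A's and B's payoffs gives 4q − 2 = −12q + 5 ⇒ q = 7/16.

7/16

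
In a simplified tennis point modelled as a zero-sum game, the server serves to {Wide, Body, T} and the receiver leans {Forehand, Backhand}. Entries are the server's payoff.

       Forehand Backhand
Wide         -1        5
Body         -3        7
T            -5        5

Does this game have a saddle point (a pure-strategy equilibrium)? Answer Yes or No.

Row minima: Wide → -1, Body → -3, T → -5; maximin = -1.
Column maxima: Forehand → -1, Backhand → 7; minimax = -1.
maximin = minimax = -1, so a saddle point exists.

Yes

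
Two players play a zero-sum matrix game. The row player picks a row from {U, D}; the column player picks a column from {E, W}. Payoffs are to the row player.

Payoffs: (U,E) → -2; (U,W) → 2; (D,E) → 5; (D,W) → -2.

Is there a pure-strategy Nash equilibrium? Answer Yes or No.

Row minima: U → -2, D → -2; maximin = -2.
Column maxima: E → 5, W → 2; minimax = 2.
-2 ≠ 2, so no pure-strategy equilibrium exists.

No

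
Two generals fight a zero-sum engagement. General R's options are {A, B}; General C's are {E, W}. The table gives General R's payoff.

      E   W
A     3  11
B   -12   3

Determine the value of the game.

Row minima: A → 3, B → -12; maximin = 3.
Column maxima: E → 3, W → 11; minimax = 3.
Since maximin = minimax = 3, there is a saddle point and the value is 3.

3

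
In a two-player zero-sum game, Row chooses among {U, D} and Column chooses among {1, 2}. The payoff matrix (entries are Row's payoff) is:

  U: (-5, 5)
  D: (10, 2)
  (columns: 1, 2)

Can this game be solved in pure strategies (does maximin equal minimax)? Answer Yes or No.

Row minima: U → -5, D → 2; maximin = 2.
Column maxima: 1 → 10, 2 → 5; minimax = 5.
2 ≠ 5, so no pure-strategy equilibrium exists.

No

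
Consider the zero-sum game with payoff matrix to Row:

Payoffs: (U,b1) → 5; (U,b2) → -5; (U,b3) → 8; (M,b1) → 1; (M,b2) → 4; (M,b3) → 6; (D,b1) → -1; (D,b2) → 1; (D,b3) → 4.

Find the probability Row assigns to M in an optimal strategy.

10/13

Row minima: U → -5, M → 1, D → -1; maximin = 1.
Column maxima: b1 → 5, b2 → 4, b3 → 8; minimax = 4.
1 ≠ 4, so there is no saddle point; optimal play is mixed.
D is strictly dominated by M, so Row never plays it.
b3 is strictly dominated by b1 (it gives Row strictly more in every row), so Column never plays it.
On the remaining 2×2 (U, M vs b1, b2):
Let Row play U with probability p. Expected payoff against b1: 5p + 1(1−p) = 4p + 1; against b2: (-5)p + 4(1−p) = −9p + 4.
Setting these equal: 4p + 1 = −9p + 4 ⇒ 13p = 3 ⇒ p = 3/13, and the value is (4)·(3/13) + 1 = 25/13.
For Column: with q = P(b1), equating U's and M's payoffs gives 10q − 5 = −3q + 4 ⇒ q = 9/13.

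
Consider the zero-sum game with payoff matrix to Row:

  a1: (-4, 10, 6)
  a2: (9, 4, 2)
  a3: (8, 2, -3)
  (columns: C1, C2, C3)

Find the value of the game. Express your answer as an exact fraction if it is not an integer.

62/17

Row minima: a1 → -4, a2 → 2, a3 → -3; maximin = 2.
Column maxima: C1 → 9, C2 → 10, C3 → 6; minimax = 6.
2 ≠ 6, so there is no saddle point; optimal play is mixed.
a3 is strictly dominated by a2, so Row never plays it.
C2 is strictly dominated by C3 (it gives Row strictly more in every row), so Column never plays it.
On the remaining 2×2 (a1, a2 vs C1, C3):
Let Row play a1 with probability p. Expected payoff against C1: (-4)p + 9(1−p) = −13p + 9; against C3: 6p + 2(1−p) = 4p + 2.
Setting these equal: −13p + 9 = 4p + 2 ⇒ −17p = -7 ⇒ p = 7/17, and the value is (-13)·(7/17) + 9 = 62/17.
For Column: with q = P(C1), equating a1's and a2's payoffs gives −10q + 6 = 7q + 2 ⇒ q = 4/17.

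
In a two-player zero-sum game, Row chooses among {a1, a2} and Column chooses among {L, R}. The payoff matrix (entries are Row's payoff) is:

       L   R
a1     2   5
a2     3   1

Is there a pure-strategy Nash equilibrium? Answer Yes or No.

No

Row minima: a1 → 2, a2 → 1; maximin = 2.
Column maxima: L → 3, R → 5; minimax = 3.
2 ≠ 3, so no pure-strategy equilibrium exists.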